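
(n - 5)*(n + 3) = n^2 - 2*n - 15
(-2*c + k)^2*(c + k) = 4*c^3 - 3*c*k^2 + k^3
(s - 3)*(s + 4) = s^2 + s - 12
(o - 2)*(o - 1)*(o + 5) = o^3 + 2*o^2 - 13*o + 10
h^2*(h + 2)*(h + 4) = h^4 + 6*h^3 + 8*h^2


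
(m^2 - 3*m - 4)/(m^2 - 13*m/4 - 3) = 4*(m + 1)/(4*m + 3)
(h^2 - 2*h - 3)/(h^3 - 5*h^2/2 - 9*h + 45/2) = 2*(h + 1)/(2*h^2 + h - 15)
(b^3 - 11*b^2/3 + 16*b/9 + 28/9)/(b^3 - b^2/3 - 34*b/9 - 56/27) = 3*(b - 2)/(3*b + 4)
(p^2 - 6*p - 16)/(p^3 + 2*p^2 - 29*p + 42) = (p^2 - 6*p - 16)/(p^3 + 2*p^2 - 29*p + 42)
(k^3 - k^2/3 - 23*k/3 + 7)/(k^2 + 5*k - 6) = (k^2 + 2*k/3 - 7)/(k + 6)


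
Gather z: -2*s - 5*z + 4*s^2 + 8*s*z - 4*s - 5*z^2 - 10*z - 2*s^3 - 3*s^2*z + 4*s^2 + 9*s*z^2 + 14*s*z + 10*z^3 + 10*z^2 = -2*s^3 + 8*s^2 - 6*s + 10*z^3 + z^2*(9*s + 5) + z*(-3*s^2 + 22*s - 15)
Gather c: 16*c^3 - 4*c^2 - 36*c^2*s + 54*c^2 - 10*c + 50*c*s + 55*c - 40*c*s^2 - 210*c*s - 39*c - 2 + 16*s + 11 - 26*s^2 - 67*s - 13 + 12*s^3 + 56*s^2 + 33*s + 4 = 16*c^3 + c^2*(50 - 36*s) + c*(-40*s^2 - 160*s + 6) + 12*s^3 + 30*s^2 - 18*s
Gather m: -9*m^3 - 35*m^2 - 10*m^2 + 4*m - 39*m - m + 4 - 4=-9*m^3 - 45*m^2 - 36*m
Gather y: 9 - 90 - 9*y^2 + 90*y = -9*y^2 + 90*y - 81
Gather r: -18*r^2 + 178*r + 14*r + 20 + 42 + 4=-18*r^2 + 192*r + 66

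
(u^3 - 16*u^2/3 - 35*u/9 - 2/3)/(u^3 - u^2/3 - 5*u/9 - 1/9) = (u - 6)/(u - 1)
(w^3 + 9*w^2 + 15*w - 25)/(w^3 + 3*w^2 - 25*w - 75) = (w^2 + 4*w - 5)/(w^2 - 2*w - 15)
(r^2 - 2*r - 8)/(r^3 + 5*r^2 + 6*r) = (r - 4)/(r*(r + 3))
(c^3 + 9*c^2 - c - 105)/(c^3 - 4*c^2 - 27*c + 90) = (c + 7)/(c - 6)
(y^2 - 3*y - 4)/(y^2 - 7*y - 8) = (y - 4)/(y - 8)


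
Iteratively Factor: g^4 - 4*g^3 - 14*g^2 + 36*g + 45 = (g + 3)*(g^3 - 7*g^2 + 7*g + 15) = (g - 5)*(g + 3)*(g^2 - 2*g - 3) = (g - 5)*(g + 1)*(g + 3)*(g - 3)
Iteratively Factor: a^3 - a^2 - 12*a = (a)*(a^2 - a - 12) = a*(a - 4)*(a + 3)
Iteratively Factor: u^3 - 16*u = (u - 4)*(u^2 + 4*u) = u*(u - 4)*(u + 4)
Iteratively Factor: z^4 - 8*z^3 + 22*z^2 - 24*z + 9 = (z - 1)*(z^3 - 7*z^2 + 15*z - 9) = (z - 3)*(z - 1)*(z^2 - 4*z + 3) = (z - 3)^2*(z - 1)*(z - 1)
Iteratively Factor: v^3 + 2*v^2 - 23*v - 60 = (v + 3)*(v^2 - v - 20) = (v - 5)*(v + 3)*(v + 4)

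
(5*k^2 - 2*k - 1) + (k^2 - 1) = 6*k^2 - 2*k - 2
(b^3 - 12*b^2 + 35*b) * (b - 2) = b^4 - 14*b^3 + 59*b^2 - 70*b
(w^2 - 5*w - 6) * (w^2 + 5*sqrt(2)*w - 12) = w^4 - 5*w^3 + 5*sqrt(2)*w^3 - 25*sqrt(2)*w^2 - 18*w^2 - 30*sqrt(2)*w + 60*w + 72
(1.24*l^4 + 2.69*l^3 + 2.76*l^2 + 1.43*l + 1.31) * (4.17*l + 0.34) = 5.1708*l^5 + 11.6389*l^4 + 12.4238*l^3 + 6.9015*l^2 + 5.9489*l + 0.4454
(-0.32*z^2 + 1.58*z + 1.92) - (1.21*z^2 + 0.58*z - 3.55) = -1.53*z^2 + 1.0*z + 5.47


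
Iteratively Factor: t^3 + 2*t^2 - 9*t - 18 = (t - 3)*(t^2 + 5*t + 6) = (t - 3)*(t + 3)*(t + 2)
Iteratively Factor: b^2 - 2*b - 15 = (b + 3)*(b - 5)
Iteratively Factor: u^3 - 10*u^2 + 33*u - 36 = (u - 3)*(u^2 - 7*u + 12) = (u - 3)^2*(u - 4)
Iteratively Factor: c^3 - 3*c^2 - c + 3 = (c - 1)*(c^2 - 2*c - 3) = (c - 3)*(c - 1)*(c + 1)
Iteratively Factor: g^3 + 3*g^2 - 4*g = (g)*(g^2 + 3*g - 4) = g*(g + 4)*(g - 1)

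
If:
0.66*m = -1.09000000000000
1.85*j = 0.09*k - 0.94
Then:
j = 0.0486486486486487*k - 0.508108108108108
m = -1.65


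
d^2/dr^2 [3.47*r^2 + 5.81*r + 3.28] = 6.94000000000000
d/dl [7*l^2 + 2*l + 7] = 14*l + 2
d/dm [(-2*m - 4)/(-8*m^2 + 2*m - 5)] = 2*(-8*m^2 - 32*m + 9)/(64*m^4 - 32*m^3 + 84*m^2 - 20*m + 25)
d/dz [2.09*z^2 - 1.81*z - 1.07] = 4.18*z - 1.81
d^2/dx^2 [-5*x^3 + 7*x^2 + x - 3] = 14 - 30*x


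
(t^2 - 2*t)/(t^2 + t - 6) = t/(t + 3)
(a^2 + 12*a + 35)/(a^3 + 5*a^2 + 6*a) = (a^2 + 12*a + 35)/(a*(a^2 + 5*a + 6))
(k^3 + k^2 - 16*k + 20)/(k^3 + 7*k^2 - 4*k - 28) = (k^2 + 3*k - 10)/(k^2 + 9*k + 14)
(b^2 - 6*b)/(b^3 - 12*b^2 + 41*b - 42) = b*(b - 6)/(b^3 - 12*b^2 + 41*b - 42)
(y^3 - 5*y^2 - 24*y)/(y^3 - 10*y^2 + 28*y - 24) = y*(y^2 - 5*y - 24)/(y^3 - 10*y^2 + 28*y - 24)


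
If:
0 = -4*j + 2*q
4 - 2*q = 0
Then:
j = 1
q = 2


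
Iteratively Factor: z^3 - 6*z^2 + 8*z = (z)*(z^2 - 6*z + 8) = z*(z - 4)*(z - 2)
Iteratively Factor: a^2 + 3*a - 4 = (a + 4)*(a - 1)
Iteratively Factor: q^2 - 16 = (q - 4)*(q + 4)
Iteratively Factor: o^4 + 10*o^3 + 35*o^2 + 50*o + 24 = (o + 4)*(o^3 + 6*o^2 + 11*o + 6) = (o + 2)*(o + 4)*(o^2 + 4*o + 3) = (o + 2)*(o + 3)*(o + 4)*(o + 1)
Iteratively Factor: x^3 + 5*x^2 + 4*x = (x + 4)*(x^2 + x) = x*(x + 4)*(x + 1)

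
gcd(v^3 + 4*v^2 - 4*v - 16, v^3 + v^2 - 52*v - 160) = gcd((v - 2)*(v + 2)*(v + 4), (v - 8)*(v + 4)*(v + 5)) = v + 4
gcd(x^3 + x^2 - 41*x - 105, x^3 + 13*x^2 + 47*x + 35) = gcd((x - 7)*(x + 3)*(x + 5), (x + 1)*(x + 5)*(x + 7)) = x + 5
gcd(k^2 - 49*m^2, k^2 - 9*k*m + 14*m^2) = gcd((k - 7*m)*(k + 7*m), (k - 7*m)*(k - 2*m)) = k - 7*m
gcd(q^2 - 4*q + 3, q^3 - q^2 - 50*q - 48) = 1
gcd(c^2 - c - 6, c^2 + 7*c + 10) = c + 2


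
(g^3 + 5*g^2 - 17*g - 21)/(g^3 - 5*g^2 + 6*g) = (g^2 + 8*g + 7)/(g*(g - 2))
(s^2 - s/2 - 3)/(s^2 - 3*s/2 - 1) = (2*s + 3)/(2*s + 1)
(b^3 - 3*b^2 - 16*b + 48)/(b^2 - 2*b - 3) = (b^2 - 16)/(b + 1)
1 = 1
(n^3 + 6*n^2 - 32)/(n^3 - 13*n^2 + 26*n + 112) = (n^3 + 6*n^2 - 32)/(n^3 - 13*n^2 + 26*n + 112)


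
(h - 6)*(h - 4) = h^2 - 10*h + 24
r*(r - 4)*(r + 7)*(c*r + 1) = c*r^4 + 3*c*r^3 - 28*c*r^2 + r^3 + 3*r^2 - 28*r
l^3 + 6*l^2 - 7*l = l*(l - 1)*(l + 7)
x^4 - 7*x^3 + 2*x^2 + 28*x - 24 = (x - 6)*(x - 2)*(x - 1)*(x + 2)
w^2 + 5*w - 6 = (w - 1)*(w + 6)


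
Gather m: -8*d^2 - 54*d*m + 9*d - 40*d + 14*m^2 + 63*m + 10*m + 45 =-8*d^2 - 31*d + 14*m^2 + m*(73 - 54*d) + 45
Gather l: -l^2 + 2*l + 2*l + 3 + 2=-l^2 + 4*l + 5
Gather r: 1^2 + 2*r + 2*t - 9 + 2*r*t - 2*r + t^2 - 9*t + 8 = 2*r*t + t^2 - 7*t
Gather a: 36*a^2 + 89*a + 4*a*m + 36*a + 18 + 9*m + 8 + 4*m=36*a^2 + a*(4*m + 125) + 13*m + 26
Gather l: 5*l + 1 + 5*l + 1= 10*l + 2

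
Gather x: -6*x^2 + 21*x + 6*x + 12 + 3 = -6*x^2 + 27*x + 15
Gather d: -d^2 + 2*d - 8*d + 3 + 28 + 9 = -d^2 - 6*d + 40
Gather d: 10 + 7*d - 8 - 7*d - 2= 0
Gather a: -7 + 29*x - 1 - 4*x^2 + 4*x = -4*x^2 + 33*x - 8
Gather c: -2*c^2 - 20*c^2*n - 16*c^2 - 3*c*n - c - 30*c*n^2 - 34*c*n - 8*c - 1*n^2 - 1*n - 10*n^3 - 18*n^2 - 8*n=c^2*(-20*n - 18) + c*(-30*n^2 - 37*n - 9) - 10*n^3 - 19*n^2 - 9*n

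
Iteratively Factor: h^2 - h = (h)*(h - 1)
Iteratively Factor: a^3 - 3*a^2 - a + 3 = (a - 1)*(a^2 - 2*a - 3) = (a - 3)*(a - 1)*(a + 1)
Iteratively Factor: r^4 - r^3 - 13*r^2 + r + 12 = (r + 3)*(r^3 - 4*r^2 - r + 4) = (r - 1)*(r + 3)*(r^2 - 3*r - 4) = (r - 1)*(r + 1)*(r + 3)*(r - 4)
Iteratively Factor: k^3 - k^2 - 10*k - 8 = (k - 4)*(k^2 + 3*k + 2) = (k - 4)*(k + 1)*(k + 2)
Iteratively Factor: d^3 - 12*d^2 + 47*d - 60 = (d - 5)*(d^2 - 7*d + 12) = (d - 5)*(d - 3)*(d - 4)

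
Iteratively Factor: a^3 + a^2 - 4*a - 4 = (a + 1)*(a^2 - 4) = (a - 2)*(a + 1)*(a + 2)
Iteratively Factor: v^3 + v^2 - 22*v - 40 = (v + 2)*(v^2 - v - 20) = (v + 2)*(v + 4)*(v - 5)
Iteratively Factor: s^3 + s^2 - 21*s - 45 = (s + 3)*(s^2 - 2*s - 15) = (s - 5)*(s + 3)*(s + 3)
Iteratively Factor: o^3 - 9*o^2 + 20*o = (o - 5)*(o^2 - 4*o) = o*(o - 5)*(o - 4)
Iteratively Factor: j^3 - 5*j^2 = (j)*(j^2 - 5*j) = j*(j - 5)*(j)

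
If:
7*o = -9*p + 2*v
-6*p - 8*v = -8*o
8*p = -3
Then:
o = 63/80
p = -3/8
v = 171/160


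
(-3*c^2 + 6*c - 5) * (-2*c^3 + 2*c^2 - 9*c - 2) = 6*c^5 - 18*c^4 + 49*c^3 - 58*c^2 + 33*c + 10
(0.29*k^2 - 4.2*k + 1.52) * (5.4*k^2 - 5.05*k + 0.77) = 1.566*k^4 - 24.1445*k^3 + 29.6413*k^2 - 10.91*k + 1.1704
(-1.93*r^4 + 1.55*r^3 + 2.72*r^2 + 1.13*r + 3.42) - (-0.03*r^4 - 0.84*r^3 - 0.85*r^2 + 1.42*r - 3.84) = -1.9*r^4 + 2.39*r^3 + 3.57*r^2 - 0.29*r + 7.26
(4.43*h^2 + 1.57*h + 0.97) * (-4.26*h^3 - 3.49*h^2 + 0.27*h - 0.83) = -18.8718*h^5 - 22.1489*h^4 - 8.4154*h^3 - 6.6383*h^2 - 1.0412*h - 0.8051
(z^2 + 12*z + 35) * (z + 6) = z^3 + 18*z^2 + 107*z + 210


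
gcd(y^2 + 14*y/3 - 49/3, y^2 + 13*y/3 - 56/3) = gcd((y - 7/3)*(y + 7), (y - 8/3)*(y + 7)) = y + 7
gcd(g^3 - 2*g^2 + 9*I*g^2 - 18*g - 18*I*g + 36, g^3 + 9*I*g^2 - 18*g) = g^2 + 9*I*g - 18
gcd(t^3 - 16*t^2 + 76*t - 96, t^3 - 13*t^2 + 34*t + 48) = t^2 - 14*t + 48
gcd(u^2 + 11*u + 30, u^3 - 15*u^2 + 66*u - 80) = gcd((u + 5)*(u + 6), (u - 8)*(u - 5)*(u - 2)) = 1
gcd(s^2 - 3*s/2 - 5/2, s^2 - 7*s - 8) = s + 1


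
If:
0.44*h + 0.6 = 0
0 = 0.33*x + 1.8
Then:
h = -1.36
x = -5.45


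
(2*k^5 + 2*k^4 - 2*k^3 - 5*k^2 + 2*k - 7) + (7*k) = 2*k^5 + 2*k^4 - 2*k^3 - 5*k^2 + 9*k - 7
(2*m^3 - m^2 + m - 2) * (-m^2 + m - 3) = -2*m^5 + 3*m^4 - 8*m^3 + 6*m^2 - 5*m + 6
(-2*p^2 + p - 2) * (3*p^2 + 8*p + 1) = -6*p^4 - 13*p^3 - 15*p - 2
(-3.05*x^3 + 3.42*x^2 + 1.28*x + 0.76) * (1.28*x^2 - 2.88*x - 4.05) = -3.904*x^5 + 13.1616*x^4 + 4.1413*x^3 - 16.5646*x^2 - 7.3728*x - 3.078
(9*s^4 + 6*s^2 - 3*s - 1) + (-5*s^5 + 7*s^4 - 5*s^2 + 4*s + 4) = -5*s^5 + 16*s^4 + s^2 + s + 3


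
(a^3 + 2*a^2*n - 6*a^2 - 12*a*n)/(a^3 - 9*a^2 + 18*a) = (a + 2*n)/(a - 3)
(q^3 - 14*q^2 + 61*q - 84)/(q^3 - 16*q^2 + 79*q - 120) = (q^2 - 11*q + 28)/(q^2 - 13*q + 40)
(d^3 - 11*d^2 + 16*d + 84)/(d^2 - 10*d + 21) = (d^2 - 4*d - 12)/(d - 3)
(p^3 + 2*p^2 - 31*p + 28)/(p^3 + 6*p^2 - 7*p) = (p - 4)/p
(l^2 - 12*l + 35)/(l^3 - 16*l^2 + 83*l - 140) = 1/(l - 4)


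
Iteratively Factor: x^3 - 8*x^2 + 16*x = (x)*(x^2 - 8*x + 16) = x*(x - 4)*(x - 4)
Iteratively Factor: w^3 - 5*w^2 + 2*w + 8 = (w - 4)*(w^2 - w - 2) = (w - 4)*(w + 1)*(w - 2)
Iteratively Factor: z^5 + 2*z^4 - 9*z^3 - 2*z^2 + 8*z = (z + 1)*(z^4 + z^3 - 10*z^2 + 8*z) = z*(z + 1)*(z^3 + z^2 - 10*z + 8) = z*(z - 2)*(z + 1)*(z^2 + 3*z - 4) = z*(z - 2)*(z + 1)*(z + 4)*(z - 1)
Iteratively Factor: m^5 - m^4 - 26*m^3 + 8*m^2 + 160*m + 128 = (m + 1)*(m^4 - 2*m^3 - 24*m^2 + 32*m + 128) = (m + 1)*(m + 4)*(m^3 - 6*m^2 + 32) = (m - 4)*(m + 1)*(m + 4)*(m^2 - 2*m - 8) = (m - 4)^2*(m + 1)*(m + 4)*(m + 2)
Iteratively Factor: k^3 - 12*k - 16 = (k + 2)*(k^2 - 2*k - 8) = (k - 4)*(k + 2)*(k + 2)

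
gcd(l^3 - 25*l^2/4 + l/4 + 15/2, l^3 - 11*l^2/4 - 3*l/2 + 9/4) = l + 1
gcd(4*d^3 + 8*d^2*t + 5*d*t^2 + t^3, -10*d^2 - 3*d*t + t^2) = 2*d + t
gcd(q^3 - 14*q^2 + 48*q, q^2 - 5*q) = q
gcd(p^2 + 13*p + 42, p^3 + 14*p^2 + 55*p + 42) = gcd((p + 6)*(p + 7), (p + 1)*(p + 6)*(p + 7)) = p^2 + 13*p + 42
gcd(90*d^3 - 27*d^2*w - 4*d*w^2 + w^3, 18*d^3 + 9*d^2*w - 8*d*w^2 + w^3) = 18*d^2 - 9*d*w + w^2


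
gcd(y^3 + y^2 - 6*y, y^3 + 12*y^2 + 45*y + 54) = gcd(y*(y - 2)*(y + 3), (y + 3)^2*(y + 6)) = y + 3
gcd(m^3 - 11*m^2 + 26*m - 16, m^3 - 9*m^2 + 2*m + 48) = m - 8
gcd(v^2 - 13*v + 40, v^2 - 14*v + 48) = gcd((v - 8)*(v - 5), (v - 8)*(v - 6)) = v - 8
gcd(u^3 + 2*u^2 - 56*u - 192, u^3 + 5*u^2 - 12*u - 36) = u + 6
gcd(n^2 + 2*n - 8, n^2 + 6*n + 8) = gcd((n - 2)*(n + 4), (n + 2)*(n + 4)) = n + 4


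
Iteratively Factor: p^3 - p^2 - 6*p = (p)*(p^2 - p - 6) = p*(p - 3)*(p + 2)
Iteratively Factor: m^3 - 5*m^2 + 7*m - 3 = (m - 1)*(m^2 - 4*m + 3) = (m - 1)^2*(m - 3)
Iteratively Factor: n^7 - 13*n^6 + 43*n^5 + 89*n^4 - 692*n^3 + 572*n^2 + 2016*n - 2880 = (n - 4)*(n^6 - 9*n^5 + 7*n^4 + 117*n^3 - 224*n^2 - 324*n + 720) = (n - 4)^2*(n^5 - 5*n^4 - 13*n^3 + 65*n^2 + 36*n - 180) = (n - 5)*(n - 4)^2*(n^4 - 13*n^2 + 36) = (n - 5)*(n - 4)^2*(n - 3)*(n^3 + 3*n^2 - 4*n - 12) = (n - 5)*(n - 4)^2*(n - 3)*(n - 2)*(n^2 + 5*n + 6) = (n - 5)*(n - 4)^2*(n - 3)*(n - 2)*(n + 2)*(n + 3)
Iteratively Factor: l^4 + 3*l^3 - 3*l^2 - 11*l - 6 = (l - 2)*(l^3 + 5*l^2 + 7*l + 3) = (l - 2)*(l + 1)*(l^2 + 4*l + 3) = (l - 2)*(l + 1)*(l + 3)*(l + 1)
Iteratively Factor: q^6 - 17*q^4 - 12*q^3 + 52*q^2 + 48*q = (q)*(q^5 - 17*q^3 - 12*q^2 + 52*q + 48) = q*(q + 3)*(q^4 - 3*q^3 - 8*q^2 + 12*q + 16) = q*(q - 2)*(q + 3)*(q^3 - q^2 - 10*q - 8) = q*(q - 2)*(q + 1)*(q + 3)*(q^2 - 2*q - 8) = q*(q - 4)*(q - 2)*(q + 1)*(q + 3)*(q + 2)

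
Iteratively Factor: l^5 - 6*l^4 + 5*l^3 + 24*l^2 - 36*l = (l - 2)*(l^4 - 4*l^3 - 3*l^2 + 18*l) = (l - 3)*(l - 2)*(l^3 - l^2 - 6*l) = l*(l - 3)*(l - 2)*(l^2 - l - 6) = l*(l - 3)*(l - 2)*(l + 2)*(l - 3)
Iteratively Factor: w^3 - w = (w + 1)*(w^2 - w) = w*(w + 1)*(w - 1)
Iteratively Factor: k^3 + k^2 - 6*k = (k)*(k^2 + k - 6) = k*(k - 2)*(k + 3)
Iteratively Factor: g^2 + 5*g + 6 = (g + 2)*(g + 3)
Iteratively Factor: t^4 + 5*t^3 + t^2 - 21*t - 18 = (t + 3)*(t^3 + 2*t^2 - 5*t - 6) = (t - 2)*(t + 3)*(t^2 + 4*t + 3) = (t - 2)*(t + 3)^2*(t + 1)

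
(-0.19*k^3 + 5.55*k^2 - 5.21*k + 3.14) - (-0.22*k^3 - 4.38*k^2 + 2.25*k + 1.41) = 0.03*k^3 + 9.93*k^2 - 7.46*k + 1.73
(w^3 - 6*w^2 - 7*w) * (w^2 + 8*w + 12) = w^5 + 2*w^4 - 43*w^3 - 128*w^2 - 84*w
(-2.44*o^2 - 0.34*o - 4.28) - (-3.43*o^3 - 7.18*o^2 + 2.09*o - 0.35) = 3.43*o^3 + 4.74*o^2 - 2.43*o - 3.93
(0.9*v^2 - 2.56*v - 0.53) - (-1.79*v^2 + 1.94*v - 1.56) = 2.69*v^2 - 4.5*v + 1.03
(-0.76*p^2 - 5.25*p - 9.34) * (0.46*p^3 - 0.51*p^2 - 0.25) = -0.3496*p^5 - 2.0274*p^4 - 1.6189*p^3 + 4.9534*p^2 + 1.3125*p + 2.335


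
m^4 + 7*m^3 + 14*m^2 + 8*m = m*(m + 1)*(m + 2)*(m + 4)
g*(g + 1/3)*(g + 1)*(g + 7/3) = g^4 + 11*g^3/3 + 31*g^2/9 + 7*g/9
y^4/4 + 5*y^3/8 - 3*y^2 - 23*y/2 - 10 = (y/4 + 1/2)*(y - 4)*(y + 2)*(y + 5/2)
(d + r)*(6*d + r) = 6*d^2 + 7*d*r + r^2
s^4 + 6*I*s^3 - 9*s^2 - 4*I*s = s*(s + I)^2*(s + 4*I)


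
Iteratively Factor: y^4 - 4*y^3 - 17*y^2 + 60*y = (y - 3)*(y^3 - y^2 - 20*y) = y*(y - 3)*(y^2 - y - 20) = y*(y - 5)*(y - 3)*(y + 4)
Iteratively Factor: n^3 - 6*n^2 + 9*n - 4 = (n - 4)*(n^2 - 2*n + 1) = (n - 4)*(n - 1)*(n - 1)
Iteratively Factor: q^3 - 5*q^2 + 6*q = (q - 2)*(q^2 - 3*q) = (q - 3)*(q - 2)*(q)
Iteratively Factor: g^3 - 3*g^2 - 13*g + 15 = (g - 5)*(g^2 + 2*g - 3) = (g - 5)*(g + 3)*(g - 1)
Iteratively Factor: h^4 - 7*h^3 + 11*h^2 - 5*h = (h - 1)*(h^3 - 6*h^2 + 5*h) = (h - 1)^2*(h^2 - 5*h) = h*(h - 1)^2*(h - 5)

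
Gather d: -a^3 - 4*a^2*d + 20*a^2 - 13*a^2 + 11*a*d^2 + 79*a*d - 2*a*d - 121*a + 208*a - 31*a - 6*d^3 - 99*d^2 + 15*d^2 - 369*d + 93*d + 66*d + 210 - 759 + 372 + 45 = -a^3 + 7*a^2 + 56*a - 6*d^3 + d^2*(11*a - 84) + d*(-4*a^2 + 77*a - 210) - 132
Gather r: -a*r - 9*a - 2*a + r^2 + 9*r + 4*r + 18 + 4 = -11*a + r^2 + r*(13 - a) + 22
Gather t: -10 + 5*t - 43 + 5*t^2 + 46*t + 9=5*t^2 + 51*t - 44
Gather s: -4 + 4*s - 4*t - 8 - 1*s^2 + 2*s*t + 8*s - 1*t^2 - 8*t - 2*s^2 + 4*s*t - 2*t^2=-3*s^2 + s*(6*t + 12) - 3*t^2 - 12*t - 12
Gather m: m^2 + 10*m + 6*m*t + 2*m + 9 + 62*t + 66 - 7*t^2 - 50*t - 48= m^2 + m*(6*t + 12) - 7*t^2 + 12*t + 27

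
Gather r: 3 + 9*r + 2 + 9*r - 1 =18*r + 4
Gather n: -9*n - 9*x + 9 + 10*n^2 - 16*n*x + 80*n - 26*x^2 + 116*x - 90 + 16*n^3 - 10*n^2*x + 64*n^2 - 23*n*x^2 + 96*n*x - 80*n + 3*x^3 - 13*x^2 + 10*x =16*n^3 + n^2*(74 - 10*x) + n*(-23*x^2 + 80*x - 9) + 3*x^3 - 39*x^2 + 117*x - 81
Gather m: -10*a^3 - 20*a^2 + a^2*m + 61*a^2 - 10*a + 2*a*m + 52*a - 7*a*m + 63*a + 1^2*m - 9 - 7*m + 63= -10*a^3 + 41*a^2 + 105*a + m*(a^2 - 5*a - 6) + 54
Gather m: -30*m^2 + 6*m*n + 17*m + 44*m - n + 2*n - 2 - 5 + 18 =-30*m^2 + m*(6*n + 61) + n + 11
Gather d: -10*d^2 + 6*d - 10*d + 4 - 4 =-10*d^2 - 4*d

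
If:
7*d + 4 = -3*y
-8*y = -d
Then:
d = -32/59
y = -4/59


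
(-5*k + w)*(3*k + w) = -15*k^2 - 2*k*w + w^2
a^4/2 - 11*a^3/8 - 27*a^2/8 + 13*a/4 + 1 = (a/2 + 1)*(a - 4)*(a - 1)*(a + 1/4)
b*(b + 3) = b^2 + 3*b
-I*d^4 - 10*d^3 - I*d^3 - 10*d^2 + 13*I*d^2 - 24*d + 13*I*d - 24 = (d - 8*I)*(d - 3*I)*(d + I)*(-I*d - I)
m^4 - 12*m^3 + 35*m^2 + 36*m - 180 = (m - 6)*(m - 5)*(m - 3)*(m + 2)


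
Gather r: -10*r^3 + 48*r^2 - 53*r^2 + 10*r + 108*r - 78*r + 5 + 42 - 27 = -10*r^3 - 5*r^2 + 40*r + 20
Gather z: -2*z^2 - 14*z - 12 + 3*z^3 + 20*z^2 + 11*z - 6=3*z^3 + 18*z^2 - 3*z - 18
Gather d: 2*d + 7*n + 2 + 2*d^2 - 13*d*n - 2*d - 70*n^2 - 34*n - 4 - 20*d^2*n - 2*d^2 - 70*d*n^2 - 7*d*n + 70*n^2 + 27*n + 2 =-20*d^2*n + d*(-70*n^2 - 20*n)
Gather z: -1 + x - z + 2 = x - z + 1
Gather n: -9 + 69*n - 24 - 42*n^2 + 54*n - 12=-42*n^2 + 123*n - 45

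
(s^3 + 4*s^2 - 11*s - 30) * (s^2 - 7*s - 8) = s^5 - 3*s^4 - 47*s^3 + 15*s^2 + 298*s + 240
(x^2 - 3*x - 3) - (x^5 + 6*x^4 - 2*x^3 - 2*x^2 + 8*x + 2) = -x^5 - 6*x^4 + 2*x^3 + 3*x^2 - 11*x - 5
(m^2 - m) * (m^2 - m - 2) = m^4 - 2*m^3 - m^2 + 2*m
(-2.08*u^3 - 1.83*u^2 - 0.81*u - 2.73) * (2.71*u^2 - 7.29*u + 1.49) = -5.6368*u^5 + 10.2039*u^4 + 8.0464*u^3 - 4.2201*u^2 + 18.6948*u - 4.0677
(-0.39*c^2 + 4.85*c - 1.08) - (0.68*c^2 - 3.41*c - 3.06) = -1.07*c^2 + 8.26*c + 1.98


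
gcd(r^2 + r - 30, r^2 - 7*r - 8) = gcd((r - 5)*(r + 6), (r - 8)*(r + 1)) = 1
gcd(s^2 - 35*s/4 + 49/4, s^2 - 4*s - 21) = s - 7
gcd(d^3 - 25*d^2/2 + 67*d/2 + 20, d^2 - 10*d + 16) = d - 8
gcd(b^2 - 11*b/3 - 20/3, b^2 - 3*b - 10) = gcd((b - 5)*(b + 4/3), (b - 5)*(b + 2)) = b - 5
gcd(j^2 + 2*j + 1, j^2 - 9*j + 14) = 1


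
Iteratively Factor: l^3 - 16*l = (l)*(l^2 - 16) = l*(l + 4)*(l - 4)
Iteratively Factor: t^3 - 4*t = (t)*(t^2 - 4) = t*(t + 2)*(t - 2)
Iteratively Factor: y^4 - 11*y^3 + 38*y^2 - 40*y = (y - 5)*(y^3 - 6*y^2 + 8*y) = y*(y - 5)*(y^2 - 6*y + 8) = y*(y - 5)*(y - 4)*(y - 2)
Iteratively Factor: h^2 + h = (h + 1)*(h)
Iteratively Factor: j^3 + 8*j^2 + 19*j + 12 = (j + 1)*(j^2 + 7*j + 12) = (j + 1)*(j + 3)*(j + 4)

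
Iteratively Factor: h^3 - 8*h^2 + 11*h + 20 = (h - 5)*(h^2 - 3*h - 4) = (h - 5)*(h + 1)*(h - 4)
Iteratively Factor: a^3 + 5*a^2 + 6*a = (a + 2)*(a^2 + 3*a) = a*(a + 2)*(a + 3)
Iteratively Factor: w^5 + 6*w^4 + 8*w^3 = (w)*(w^4 + 6*w^3 + 8*w^2) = w^2*(w^3 + 6*w^2 + 8*w) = w^3*(w^2 + 6*w + 8) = w^3*(w + 2)*(w + 4)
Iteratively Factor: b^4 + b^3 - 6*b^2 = (b + 3)*(b^3 - 2*b^2) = b*(b + 3)*(b^2 - 2*b) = b*(b - 2)*(b + 3)*(b)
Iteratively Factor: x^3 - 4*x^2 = (x)*(x^2 - 4*x) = x^2*(x - 4)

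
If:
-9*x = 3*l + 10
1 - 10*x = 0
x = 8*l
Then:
No Solution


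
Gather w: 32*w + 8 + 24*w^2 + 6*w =24*w^2 + 38*w + 8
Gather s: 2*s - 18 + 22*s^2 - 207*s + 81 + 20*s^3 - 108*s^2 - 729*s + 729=20*s^3 - 86*s^2 - 934*s + 792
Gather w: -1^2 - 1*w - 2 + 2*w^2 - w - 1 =2*w^2 - 2*w - 4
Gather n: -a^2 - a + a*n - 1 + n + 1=-a^2 - a + n*(a + 1)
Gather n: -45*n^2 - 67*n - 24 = -45*n^2 - 67*n - 24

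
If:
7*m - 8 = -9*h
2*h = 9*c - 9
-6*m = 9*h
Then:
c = -5/27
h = -16/3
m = 8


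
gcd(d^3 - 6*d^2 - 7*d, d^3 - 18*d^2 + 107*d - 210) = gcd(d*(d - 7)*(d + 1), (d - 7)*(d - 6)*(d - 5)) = d - 7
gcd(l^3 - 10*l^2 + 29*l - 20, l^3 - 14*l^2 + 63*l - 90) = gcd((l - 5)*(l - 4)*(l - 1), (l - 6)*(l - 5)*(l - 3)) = l - 5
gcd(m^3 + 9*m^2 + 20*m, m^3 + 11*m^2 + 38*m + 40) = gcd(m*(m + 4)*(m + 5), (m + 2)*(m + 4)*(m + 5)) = m^2 + 9*m + 20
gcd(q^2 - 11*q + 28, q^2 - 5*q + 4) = q - 4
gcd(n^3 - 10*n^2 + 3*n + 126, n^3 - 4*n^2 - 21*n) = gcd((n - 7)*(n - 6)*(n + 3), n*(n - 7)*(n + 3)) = n^2 - 4*n - 21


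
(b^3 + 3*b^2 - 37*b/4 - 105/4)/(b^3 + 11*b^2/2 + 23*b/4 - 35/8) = 2*(b - 3)/(2*b - 1)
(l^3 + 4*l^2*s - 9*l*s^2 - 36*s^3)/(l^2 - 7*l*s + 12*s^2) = (-l^2 - 7*l*s - 12*s^2)/(-l + 4*s)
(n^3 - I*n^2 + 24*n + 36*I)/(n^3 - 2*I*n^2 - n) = (-n^3 + I*n^2 - 24*n - 36*I)/(n*(-n^2 + 2*I*n + 1))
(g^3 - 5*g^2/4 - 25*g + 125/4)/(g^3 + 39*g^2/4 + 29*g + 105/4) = (4*g^2 - 25*g + 25)/(4*g^2 + 19*g + 21)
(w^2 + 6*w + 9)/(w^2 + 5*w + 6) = (w + 3)/(w + 2)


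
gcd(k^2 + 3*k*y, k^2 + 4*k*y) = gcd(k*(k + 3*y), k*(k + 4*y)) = k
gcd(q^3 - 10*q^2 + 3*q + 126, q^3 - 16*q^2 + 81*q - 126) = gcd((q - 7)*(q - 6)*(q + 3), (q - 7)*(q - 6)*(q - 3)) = q^2 - 13*q + 42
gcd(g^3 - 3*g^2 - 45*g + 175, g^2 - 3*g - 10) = g - 5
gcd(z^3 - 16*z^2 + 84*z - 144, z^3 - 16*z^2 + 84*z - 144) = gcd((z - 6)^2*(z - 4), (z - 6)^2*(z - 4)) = z^3 - 16*z^2 + 84*z - 144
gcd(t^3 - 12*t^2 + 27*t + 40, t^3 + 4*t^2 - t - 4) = t + 1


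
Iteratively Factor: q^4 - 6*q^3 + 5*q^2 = (q - 5)*(q^3 - q^2) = q*(q - 5)*(q^2 - q) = q*(q - 5)*(q - 1)*(q)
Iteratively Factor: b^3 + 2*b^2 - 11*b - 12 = (b + 4)*(b^2 - 2*b - 3) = (b - 3)*(b + 4)*(b + 1)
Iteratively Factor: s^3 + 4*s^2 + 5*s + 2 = (s + 2)*(s^2 + 2*s + 1) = (s + 1)*(s + 2)*(s + 1)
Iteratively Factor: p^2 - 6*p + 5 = (p - 5)*(p - 1)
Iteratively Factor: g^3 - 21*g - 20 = (g + 4)*(g^2 - 4*g - 5) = (g - 5)*(g + 4)*(g + 1)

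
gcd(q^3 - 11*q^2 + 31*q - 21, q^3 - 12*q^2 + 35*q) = q - 7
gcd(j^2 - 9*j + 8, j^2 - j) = j - 1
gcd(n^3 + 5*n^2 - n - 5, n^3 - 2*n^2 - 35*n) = n + 5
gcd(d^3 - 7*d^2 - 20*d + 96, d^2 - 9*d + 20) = 1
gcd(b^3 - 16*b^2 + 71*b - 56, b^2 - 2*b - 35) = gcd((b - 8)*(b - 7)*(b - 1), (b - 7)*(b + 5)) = b - 7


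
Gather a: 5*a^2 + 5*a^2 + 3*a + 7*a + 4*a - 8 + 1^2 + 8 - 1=10*a^2 + 14*a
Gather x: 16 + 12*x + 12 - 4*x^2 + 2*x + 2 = -4*x^2 + 14*x + 30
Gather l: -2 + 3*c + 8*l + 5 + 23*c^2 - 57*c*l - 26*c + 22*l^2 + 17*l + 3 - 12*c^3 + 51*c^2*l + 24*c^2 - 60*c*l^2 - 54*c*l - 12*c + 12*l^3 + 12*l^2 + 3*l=-12*c^3 + 47*c^2 - 35*c + 12*l^3 + l^2*(34 - 60*c) + l*(51*c^2 - 111*c + 28) + 6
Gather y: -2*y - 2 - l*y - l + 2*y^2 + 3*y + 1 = -l + 2*y^2 + y*(1 - l) - 1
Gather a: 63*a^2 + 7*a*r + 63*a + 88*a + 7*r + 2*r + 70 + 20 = 63*a^2 + a*(7*r + 151) + 9*r + 90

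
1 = 1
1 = 1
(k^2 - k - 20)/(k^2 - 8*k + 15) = (k + 4)/(k - 3)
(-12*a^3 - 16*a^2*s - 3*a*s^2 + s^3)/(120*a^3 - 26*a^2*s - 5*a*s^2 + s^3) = (2*a^2 + 3*a*s + s^2)/(-20*a^2 + a*s + s^2)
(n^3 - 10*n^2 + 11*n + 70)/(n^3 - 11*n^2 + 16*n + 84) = (n - 5)/(n - 6)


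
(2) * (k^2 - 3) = 2*k^2 - 6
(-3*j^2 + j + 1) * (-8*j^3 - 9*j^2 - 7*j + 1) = 24*j^5 + 19*j^4 + 4*j^3 - 19*j^2 - 6*j + 1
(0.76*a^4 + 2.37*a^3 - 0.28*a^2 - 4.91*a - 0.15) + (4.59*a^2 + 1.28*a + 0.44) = 0.76*a^4 + 2.37*a^3 + 4.31*a^2 - 3.63*a + 0.29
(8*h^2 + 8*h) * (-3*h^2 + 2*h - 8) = -24*h^4 - 8*h^3 - 48*h^2 - 64*h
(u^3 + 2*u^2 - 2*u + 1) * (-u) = -u^4 - 2*u^3 + 2*u^2 - u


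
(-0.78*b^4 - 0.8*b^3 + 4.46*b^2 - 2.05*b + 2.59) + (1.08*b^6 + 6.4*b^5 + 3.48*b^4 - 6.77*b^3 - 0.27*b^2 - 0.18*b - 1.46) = 1.08*b^6 + 6.4*b^5 + 2.7*b^4 - 7.57*b^3 + 4.19*b^2 - 2.23*b + 1.13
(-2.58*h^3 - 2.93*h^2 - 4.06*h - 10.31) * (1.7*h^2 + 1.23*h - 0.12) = -4.386*h^5 - 8.1544*h^4 - 10.1963*h^3 - 22.1692*h^2 - 12.1941*h + 1.2372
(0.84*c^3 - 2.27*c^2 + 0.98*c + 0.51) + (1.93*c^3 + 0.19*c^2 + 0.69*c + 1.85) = 2.77*c^3 - 2.08*c^2 + 1.67*c + 2.36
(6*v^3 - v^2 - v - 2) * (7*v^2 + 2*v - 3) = 42*v^5 + 5*v^4 - 27*v^3 - 13*v^2 - v + 6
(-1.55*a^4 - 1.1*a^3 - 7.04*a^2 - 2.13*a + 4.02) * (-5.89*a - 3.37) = 9.1295*a^5 + 11.7025*a^4 + 45.1726*a^3 + 36.2705*a^2 - 16.4997*a - 13.5474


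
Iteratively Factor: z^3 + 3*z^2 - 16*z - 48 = (z - 4)*(z^2 + 7*z + 12) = (z - 4)*(z + 4)*(z + 3)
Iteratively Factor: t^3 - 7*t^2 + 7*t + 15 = (t - 3)*(t^2 - 4*t - 5) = (t - 3)*(t + 1)*(t - 5)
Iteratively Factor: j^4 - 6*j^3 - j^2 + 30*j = (j - 5)*(j^3 - j^2 - 6*j) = (j - 5)*(j - 3)*(j^2 + 2*j) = (j - 5)*(j - 3)*(j + 2)*(j)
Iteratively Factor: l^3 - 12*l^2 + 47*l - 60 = (l - 5)*(l^2 - 7*l + 12) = (l - 5)*(l - 4)*(l - 3)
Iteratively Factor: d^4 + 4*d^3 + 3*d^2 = (d + 1)*(d^3 + 3*d^2) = d*(d + 1)*(d^2 + 3*d) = d^2*(d + 1)*(d + 3)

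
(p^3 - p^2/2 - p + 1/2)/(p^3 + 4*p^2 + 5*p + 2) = (2*p^2 - 3*p + 1)/(2*(p^2 + 3*p + 2))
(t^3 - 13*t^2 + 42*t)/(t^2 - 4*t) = (t^2 - 13*t + 42)/(t - 4)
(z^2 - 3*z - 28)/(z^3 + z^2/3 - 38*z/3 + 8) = 3*(z - 7)/(3*z^2 - 11*z + 6)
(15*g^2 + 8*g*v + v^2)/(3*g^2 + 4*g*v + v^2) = (5*g + v)/(g + v)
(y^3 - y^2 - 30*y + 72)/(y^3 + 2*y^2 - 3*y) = (y^3 - y^2 - 30*y + 72)/(y*(y^2 + 2*y - 3))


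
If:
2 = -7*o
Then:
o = -2/7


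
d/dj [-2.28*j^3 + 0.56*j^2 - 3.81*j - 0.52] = -6.84*j^2 + 1.12*j - 3.81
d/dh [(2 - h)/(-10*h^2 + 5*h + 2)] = 2*(-5*h^2 + 20*h - 6)/(100*h^4 - 100*h^3 - 15*h^2 + 20*h + 4)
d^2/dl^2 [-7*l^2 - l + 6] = -14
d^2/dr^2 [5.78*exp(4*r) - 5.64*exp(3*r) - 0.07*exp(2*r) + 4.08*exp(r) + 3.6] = (92.48*exp(3*r) - 50.76*exp(2*r) - 0.28*exp(r) + 4.08)*exp(r)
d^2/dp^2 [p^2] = 2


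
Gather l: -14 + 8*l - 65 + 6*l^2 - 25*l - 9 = 6*l^2 - 17*l - 88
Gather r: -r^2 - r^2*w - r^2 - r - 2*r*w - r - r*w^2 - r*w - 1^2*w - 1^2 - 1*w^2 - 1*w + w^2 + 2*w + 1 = r^2*(-w - 2) + r*(-w^2 - 3*w - 2)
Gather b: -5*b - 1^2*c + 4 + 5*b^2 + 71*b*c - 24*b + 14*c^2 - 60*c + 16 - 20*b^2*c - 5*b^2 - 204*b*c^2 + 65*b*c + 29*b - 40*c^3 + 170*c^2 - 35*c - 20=-20*b^2*c + b*(-204*c^2 + 136*c) - 40*c^3 + 184*c^2 - 96*c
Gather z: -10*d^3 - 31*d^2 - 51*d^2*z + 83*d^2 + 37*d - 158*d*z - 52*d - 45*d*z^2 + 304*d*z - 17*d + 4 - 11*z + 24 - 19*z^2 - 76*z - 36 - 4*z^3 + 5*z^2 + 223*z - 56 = -10*d^3 + 52*d^2 - 32*d - 4*z^3 + z^2*(-45*d - 14) + z*(-51*d^2 + 146*d + 136) - 64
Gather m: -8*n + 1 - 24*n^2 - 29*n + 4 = -24*n^2 - 37*n + 5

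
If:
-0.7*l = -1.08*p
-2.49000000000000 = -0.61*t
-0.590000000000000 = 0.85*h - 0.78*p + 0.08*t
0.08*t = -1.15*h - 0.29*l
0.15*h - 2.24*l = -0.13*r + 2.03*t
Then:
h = -0.52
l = 0.94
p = 0.61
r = 80.50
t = 4.08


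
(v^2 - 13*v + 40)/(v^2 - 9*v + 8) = (v - 5)/(v - 1)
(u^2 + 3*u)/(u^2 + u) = (u + 3)/(u + 1)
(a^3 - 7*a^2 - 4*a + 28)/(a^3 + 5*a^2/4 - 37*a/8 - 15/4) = 8*(a^2 - 5*a - 14)/(8*a^2 + 26*a + 15)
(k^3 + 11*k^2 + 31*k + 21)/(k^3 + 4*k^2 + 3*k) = (k + 7)/k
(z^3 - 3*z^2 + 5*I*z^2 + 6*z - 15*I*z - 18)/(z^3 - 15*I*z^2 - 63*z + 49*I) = (z^2 + z*(-3 + 6*I) - 18*I)/(z^2 - 14*I*z - 49)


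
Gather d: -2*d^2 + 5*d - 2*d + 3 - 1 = -2*d^2 + 3*d + 2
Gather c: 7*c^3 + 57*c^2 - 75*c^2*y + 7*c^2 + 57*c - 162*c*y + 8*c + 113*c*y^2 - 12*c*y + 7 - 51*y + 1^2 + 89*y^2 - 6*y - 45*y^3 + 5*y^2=7*c^3 + c^2*(64 - 75*y) + c*(113*y^2 - 174*y + 65) - 45*y^3 + 94*y^2 - 57*y + 8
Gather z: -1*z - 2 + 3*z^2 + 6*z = 3*z^2 + 5*z - 2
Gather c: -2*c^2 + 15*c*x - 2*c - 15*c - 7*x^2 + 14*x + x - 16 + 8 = -2*c^2 + c*(15*x - 17) - 7*x^2 + 15*x - 8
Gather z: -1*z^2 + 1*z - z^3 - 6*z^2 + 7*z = -z^3 - 7*z^2 + 8*z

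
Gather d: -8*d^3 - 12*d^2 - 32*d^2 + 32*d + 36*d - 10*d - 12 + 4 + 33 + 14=-8*d^3 - 44*d^2 + 58*d + 39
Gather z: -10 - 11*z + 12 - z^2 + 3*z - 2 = -z^2 - 8*z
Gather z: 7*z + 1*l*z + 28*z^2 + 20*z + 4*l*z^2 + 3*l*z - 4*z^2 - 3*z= z^2*(4*l + 24) + z*(4*l + 24)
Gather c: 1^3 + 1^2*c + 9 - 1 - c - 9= 0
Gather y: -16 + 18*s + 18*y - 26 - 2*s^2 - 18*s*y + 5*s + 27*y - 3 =-2*s^2 + 23*s + y*(45 - 18*s) - 45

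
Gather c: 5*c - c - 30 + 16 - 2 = 4*c - 16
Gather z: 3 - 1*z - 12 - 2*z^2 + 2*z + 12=-2*z^2 + z + 3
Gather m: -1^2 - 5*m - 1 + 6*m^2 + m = 6*m^2 - 4*m - 2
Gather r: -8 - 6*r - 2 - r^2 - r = -r^2 - 7*r - 10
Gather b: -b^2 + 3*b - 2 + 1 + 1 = -b^2 + 3*b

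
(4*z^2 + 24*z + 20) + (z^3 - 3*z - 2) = z^3 + 4*z^2 + 21*z + 18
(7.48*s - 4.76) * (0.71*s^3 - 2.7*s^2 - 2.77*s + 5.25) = 5.3108*s^4 - 23.5756*s^3 - 7.8676*s^2 + 52.4552*s - 24.99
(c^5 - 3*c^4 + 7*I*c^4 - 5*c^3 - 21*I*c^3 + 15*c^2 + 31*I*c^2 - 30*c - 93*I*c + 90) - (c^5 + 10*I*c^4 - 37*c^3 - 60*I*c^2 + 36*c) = -3*c^4 - 3*I*c^4 + 32*c^3 - 21*I*c^3 + 15*c^2 + 91*I*c^2 - 66*c - 93*I*c + 90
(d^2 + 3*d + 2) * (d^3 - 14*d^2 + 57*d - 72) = d^5 - 11*d^4 + 17*d^3 + 71*d^2 - 102*d - 144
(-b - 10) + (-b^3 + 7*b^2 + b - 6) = -b^3 + 7*b^2 - 16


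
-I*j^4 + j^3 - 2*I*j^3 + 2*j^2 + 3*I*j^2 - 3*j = j*(j - 1)*(j + 3)*(-I*j + 1)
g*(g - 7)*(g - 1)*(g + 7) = g^4 - g^3 - 49*g^2 + 49*g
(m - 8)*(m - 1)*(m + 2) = m^3 - 7*m^2 - 10*m + 16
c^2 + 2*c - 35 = (c - 5)*(c + 7)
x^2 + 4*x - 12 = (x - 2)*(x + 6)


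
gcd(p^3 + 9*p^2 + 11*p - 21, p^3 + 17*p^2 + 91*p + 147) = p^2 + 10*p + 21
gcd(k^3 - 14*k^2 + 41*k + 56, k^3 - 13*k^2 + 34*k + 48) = k^2 - 7*k - 8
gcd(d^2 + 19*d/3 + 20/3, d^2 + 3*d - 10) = d + 5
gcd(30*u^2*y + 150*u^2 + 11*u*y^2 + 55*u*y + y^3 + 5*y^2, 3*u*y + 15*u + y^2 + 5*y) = y + 5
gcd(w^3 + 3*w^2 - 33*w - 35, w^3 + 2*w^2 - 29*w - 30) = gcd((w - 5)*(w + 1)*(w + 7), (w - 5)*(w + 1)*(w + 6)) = w^2 - 4*w - 5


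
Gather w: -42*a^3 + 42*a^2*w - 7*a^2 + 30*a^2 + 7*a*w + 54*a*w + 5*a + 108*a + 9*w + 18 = -42*a^3 + 23*a^2 + 113*a + w*(42*a^2 + 61*a + 9) + 18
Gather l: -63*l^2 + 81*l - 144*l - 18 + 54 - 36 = -63*l^2 - 63*l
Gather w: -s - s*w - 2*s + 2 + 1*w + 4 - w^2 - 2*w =-3*s - w^2 + w*(-s - 1) + 6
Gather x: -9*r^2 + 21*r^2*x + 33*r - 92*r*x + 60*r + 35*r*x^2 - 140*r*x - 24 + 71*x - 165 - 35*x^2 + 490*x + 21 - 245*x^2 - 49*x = -9*r^2 + 93*r + x^2*(35*r - 280) + x*(21*r^2 - 232*r + 512) - 168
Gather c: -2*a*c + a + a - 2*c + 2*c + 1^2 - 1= -2*a*c + 2*a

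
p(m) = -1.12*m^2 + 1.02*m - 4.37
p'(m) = 1.02 - 2.24*m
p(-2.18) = -11.92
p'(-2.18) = 5.90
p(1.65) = -5.74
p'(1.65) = -2.68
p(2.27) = -7.83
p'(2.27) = -4.06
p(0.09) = -4.29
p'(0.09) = 0.82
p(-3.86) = -24.99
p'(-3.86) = 9.67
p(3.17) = -12.39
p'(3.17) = -6.08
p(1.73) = -5.96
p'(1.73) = -2.86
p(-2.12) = -11.57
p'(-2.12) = 5.77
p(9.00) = -85.91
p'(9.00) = -19.14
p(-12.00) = -177.89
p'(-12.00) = 27.90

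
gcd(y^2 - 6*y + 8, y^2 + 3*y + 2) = 1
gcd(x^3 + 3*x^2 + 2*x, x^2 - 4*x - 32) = 1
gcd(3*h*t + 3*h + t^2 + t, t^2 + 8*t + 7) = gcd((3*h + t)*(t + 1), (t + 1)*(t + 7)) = t + 1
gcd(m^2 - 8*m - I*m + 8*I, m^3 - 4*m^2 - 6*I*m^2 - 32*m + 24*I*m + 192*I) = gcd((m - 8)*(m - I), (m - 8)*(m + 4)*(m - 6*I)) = m - 8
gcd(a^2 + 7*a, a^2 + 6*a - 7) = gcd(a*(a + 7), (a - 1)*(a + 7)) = a + 7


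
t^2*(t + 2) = t^3 + 2*t^2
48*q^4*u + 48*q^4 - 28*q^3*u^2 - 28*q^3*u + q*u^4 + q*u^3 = (-4*q + u)*(-2*q + u)*(6*q + u)*(q*u + q)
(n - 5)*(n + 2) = n^2 - 3*n - 10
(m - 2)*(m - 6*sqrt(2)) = m^2 - 6*sqrt(2)*m - 2*m + 12*sqrt(2)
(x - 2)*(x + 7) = x^2 + 5*x - 14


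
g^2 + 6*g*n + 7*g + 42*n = (g + 7)*(g + 6*n)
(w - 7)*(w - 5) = w^2 - 12*w + 35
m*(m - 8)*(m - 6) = m^3 - 14*m^2 + 48*m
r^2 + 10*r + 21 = (r + 3)*(r + 7)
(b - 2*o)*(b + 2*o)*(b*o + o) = b^3*o + b^2*o - 4*b*o^3 - 4*o^3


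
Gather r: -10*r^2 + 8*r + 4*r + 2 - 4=-10*r^2 + 12*r - 2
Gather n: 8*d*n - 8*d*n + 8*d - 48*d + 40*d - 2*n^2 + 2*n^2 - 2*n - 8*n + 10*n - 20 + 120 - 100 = 0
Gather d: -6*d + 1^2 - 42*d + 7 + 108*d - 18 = 60*d - 10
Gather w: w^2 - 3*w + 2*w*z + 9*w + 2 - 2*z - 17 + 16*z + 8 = w^2 + w*(2*z + 6) + 14*z - 7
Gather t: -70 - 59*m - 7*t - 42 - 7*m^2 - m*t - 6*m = -7*m^2 - 65*m + t*(-m - 7) - 112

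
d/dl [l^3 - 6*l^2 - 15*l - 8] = 3*l^2 - 12*l - 15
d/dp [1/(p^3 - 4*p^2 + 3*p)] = (-3*p^2 + 8*p - 3)/(p^2*(p^2 - 4*p + 3)^2)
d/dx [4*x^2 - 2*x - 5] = 8*x - 2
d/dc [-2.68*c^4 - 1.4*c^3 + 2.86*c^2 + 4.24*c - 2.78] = -10.72*c^3 - 4.2*c^2 + 5.72*c + 4.24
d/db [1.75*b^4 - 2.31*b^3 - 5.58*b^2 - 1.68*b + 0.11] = 7.0*b^3 - 6.93*b^2 - 11.16*b - 1.68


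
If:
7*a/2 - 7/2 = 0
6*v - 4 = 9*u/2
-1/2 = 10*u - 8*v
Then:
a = 1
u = 29/24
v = 151/96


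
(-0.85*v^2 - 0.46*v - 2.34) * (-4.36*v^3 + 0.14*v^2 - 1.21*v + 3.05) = 3.706*v^5 + 1.8866*v^4 + 11.1665*v^3 - 2.3635*v^2 + 1.4284*v - 7.137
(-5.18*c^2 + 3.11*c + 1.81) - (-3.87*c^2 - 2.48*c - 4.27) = -1.31*c^2 + 5.59*c + 6.08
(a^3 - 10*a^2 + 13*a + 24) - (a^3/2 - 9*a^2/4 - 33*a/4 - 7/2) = a^3/2 - 31*a^2/4 + 85*a/4 + 55/2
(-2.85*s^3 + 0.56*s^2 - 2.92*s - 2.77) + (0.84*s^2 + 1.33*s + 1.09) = -2.85*s^3 + 1.4*s^2 - 1.59*s - 1.68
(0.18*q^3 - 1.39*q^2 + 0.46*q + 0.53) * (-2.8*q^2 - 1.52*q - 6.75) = -0.504*q^5 + 3.6184*q^4 - 0.3902*q^3 + 7.1993*q^2 - 3.9106*q - 3.5775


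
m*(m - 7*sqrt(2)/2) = m^2 - 7*sqrt(2)*m/2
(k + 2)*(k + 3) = k^2 + 5*k + 6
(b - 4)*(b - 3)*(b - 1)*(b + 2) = b^4 - 6*b^3 + 3*b^2 + 26*b - 24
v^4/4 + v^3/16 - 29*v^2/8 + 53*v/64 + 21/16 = (v/4 + 1)*(v - 7/2)*(v - 3/4)*(v + 1/2)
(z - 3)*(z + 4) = z^2 + z - 12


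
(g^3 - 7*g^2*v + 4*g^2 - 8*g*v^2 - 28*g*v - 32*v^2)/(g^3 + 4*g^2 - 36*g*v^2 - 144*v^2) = (-g^2 + 7*g*v + 8*v^2)/(-g^2 + 36*v^2)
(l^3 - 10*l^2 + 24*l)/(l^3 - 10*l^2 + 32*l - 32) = l*(l - 6)/(l^2 - 6*l + 8)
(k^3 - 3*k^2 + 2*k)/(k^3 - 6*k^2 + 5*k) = (k - 2)/(k - 5)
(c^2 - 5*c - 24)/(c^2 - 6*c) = (c^2 - 5*c - 24)/(c*(c - 6))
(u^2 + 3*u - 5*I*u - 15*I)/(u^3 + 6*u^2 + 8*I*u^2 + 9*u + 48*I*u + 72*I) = (u - 5*I)/(u^2 + u*(3 + 8*I) + 24*I)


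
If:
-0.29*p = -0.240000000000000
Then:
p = 0.83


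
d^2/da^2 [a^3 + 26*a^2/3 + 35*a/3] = 6*a + 52/3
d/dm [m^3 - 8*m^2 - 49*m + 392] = 3*m^2 - 16*m - 49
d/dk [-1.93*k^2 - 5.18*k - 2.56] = -3.86*k - 5.18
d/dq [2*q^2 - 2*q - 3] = 4*q - 2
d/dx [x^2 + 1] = 2*x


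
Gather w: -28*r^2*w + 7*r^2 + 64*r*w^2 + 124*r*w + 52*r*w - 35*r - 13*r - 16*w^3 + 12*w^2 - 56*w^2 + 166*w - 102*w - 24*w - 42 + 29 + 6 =7*r^2 - 48*r - 16*w^3 + w^2*(64*r - 44) + w*(-28*r^2 + 176*r + 40) - 7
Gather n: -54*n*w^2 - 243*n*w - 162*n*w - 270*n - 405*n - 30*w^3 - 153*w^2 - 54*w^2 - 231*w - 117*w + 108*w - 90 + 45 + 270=n*(-54*w^2 - 405*w - 675) - 30*w^3 - 207*w^2 - 240*w + 225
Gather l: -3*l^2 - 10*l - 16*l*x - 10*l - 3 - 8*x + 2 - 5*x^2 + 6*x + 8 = -3*l^2 + l*(-16*x - 20) - 5*x^2 - 2*x + 7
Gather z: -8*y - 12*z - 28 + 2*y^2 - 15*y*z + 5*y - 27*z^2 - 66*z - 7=2*y^2 - 3*y - 27*z^2 + z*(-15*y - 78) - 35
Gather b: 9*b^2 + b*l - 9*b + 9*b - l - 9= 9*b^2 + b*l - l - 9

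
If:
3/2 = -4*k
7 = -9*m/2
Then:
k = -3/8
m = -14/9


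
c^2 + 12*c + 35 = (c + 5)*(c + 7)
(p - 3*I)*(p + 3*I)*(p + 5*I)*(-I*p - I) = -I*p^4 + 5*p^3 - I*p^3 + 5*p^2 - 9*I*p^2 + 45*p - 9*I*p + 45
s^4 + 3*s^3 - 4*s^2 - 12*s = s*(s - 2)*(s + 2)*(s + 3)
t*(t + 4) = t^2 + 4*t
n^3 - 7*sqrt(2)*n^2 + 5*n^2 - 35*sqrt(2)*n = n*(n + 5)*(n - 7*sqrt(2))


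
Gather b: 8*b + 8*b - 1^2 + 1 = 16*b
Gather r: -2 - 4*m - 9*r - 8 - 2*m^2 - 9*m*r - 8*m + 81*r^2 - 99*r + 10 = -2*m^2 - 12*m + 81*r^2 + r*(-9*m - 108)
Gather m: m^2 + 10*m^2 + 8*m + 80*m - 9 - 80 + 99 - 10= 11*m^2 + 88*m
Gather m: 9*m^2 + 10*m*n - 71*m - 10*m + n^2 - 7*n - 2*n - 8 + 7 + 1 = 9*m^2 + m*(10*n - 81) + n^2 - 9*n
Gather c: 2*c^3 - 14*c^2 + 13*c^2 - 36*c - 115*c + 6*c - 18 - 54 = 2*c^3 - c^2 - 145*c - 72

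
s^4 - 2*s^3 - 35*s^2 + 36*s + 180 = (s - 6)*(s - 3)*(s + 2)*(s + 5)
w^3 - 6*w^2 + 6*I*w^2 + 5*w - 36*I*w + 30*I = (w - 5)*(w - 1)*(w + 6*I)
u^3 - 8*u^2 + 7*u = u*(u - 7)*(u - 1)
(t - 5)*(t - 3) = t^2 - 8*t + 15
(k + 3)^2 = k^2 + 6*k + 9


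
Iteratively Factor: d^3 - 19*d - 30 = (d + 2)*(d^2 - 2*d - 15) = (d + 2)*(d + 3)*(d - 5)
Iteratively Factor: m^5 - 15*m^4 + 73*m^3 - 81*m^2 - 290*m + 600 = (m + 2)*(m^4 - 17*m^3 + 107*m^2 - 295*m + 300) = (m - 3)*(m + 2)*(m^3 - 14*m^2 + 65*m - 100) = (m - 4)*(m - 3)*(m + 2)*(m^2 - 10*m + 25) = (m - 5)*(m - 4)*(m - 3)*(m + 2)*(m - 5)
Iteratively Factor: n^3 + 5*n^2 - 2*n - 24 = (n + 3)*(n^2 + 2*n - 8) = (n + 3)*(n + 4)*(n - 2)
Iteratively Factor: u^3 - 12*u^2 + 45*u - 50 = (u - 5)*(u^2 - 7*u + 10) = (u - 5)^2*(u - 2)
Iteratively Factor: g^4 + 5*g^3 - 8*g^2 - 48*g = (g - 3)*(g^3 + 8*g^2 + 16*g) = (g - 3)*(g + 4)*(g^2 + 4*g) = (g - 3)*(g + 4)^2*(g)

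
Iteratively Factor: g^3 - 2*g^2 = (g)*(g^2 - 2*g) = g^2*(g - 2)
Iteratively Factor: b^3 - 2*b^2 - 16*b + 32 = (b - 4)*(b^2 + 2*b - 8) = (b - 4)*(b - 2)*(b + 4)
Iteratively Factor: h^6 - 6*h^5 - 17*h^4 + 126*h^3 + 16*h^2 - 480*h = (h + 4)*(h^5 - 10*h^4 + 23*h^3 + 34*h^2 - 120*h) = h*(h + 4)*(h^4 - 10*h^3 + 23*h^2 + 34*h - 120) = h*(h - 3)*(h + 4)*(h^3 - 7*h^2 + 2*h + 40) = h*(h - 4)*(h - 3)*(h + 4)*(h^2 - 3*h - 10) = h*(h - 5)*(h - 4)*(h - 3)*(h + 4)*(h + 2)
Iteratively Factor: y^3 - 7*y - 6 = (y + 1)*(y^2 - y - 6) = (y + 1)*(y + 2)*(y - 3)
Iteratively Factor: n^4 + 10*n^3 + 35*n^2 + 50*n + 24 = (n + 1)*(n^3 + 9*n^2 + 26*n + 24) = (n + 1)*(n + 2)*(n^2 + 7*n + 12) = (n + 1)*(n + 2)*(n + 4)*(n + 3)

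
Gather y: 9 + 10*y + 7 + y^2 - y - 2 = y^2 + 9*y + 14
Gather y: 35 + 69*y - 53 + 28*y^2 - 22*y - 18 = 28*y^2 + 47*y - 36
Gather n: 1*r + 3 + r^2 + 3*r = r^2 + 4*r + 3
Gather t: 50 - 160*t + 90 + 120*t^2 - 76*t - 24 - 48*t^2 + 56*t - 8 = 72*t^2 - 180*t + 108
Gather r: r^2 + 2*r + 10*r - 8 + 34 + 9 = r^2 + 12*r + 35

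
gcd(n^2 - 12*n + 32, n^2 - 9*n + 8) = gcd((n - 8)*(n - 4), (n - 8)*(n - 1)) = n - 8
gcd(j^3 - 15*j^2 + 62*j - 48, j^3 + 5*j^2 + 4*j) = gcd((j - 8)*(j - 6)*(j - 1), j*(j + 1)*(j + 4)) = 1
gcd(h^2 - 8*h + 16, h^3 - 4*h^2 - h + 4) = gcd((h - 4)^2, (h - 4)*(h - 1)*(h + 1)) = h - 4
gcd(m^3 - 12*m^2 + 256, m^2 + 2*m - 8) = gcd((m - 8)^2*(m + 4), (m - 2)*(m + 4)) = m + 4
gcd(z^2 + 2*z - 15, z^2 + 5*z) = z + 5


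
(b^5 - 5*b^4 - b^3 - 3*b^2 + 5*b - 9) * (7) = 7*b^5 - 35*b^4 - 7*b^3 - 21*b^2 + 35*b - 63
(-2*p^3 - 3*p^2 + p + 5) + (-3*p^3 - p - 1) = -5*p^3 - 3*p^2 + 4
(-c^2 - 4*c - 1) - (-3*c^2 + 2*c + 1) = 2*c^2 - 6*c - 2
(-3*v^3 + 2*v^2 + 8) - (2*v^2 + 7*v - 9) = -3*v^3 - 7*v + 17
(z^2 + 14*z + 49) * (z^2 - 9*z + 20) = z^4 + 5*z^3 - 57*z^2 - 161*z + 980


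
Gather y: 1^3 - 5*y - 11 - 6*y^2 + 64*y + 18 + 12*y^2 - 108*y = 6*y^2 - 49*y + 8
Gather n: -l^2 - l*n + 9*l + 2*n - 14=-l^2 + 9*l + n*(2 - l) - 14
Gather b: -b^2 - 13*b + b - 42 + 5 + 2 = -b^2 - 12*b - 35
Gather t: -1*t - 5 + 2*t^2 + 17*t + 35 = 2*t^2 + 16*t + 30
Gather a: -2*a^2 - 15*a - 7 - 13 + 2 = -2*a^2 - 15*a - 18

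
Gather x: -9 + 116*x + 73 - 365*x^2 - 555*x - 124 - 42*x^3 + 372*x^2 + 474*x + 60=-42*x^3 + 7*x^2 + 35*x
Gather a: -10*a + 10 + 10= 20 - 10*a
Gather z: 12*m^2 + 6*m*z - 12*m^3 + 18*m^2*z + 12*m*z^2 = -12*m^3 + 12*m^2 + 12*m*z^2 + z*(18*m^2 + 6*m)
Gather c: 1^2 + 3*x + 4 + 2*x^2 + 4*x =2*x^2 + 7*x + 5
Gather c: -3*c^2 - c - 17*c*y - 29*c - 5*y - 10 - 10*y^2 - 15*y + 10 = -3*c^2 + c*(-17*y - 30) - 10*y^2 - 20*y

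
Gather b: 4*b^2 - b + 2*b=4*b^2 + b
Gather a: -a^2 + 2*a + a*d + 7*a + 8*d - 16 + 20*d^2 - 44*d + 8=-a^2 + a*(d + 9) + 20*d^2 - 36*d - 8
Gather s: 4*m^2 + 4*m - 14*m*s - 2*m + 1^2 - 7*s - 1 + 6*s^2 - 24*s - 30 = 4*m^2 + 2*m + 6*s^2 + s*(-14*m - 31) - 30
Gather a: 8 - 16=-8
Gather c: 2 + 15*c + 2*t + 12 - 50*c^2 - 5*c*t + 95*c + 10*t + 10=-50*c^2 + c*(110 - 5*t) + 12*t + 24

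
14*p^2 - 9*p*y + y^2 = (-7*p + y)*(-2*p + y)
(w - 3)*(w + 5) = w^2 + 2*w - 15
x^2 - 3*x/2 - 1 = (x - 2)*(x + 1/2)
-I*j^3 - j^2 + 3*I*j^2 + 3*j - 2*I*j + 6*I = (j - 3)*(j - 2*I)*(-I*j + 1)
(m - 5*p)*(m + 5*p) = m^2 - 25*p^2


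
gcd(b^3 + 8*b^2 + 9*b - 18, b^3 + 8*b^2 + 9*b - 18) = b^3 + 8*b^2 + 9*b - 18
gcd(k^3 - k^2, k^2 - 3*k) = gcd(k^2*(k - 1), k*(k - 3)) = k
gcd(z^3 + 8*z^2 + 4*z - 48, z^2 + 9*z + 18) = z + 6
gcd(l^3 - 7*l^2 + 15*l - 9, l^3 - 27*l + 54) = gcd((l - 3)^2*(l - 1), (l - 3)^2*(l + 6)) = l^2 - 6*l + 9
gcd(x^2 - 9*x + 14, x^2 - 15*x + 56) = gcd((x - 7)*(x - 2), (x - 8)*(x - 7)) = x - 7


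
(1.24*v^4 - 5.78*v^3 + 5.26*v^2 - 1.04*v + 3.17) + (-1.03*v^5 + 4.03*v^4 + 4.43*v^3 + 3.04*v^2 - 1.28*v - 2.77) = -1.03*v^5 + 5.27*v^4 - 1.35*v^3 + 8.3*v^2 - 2.32*v + 0.4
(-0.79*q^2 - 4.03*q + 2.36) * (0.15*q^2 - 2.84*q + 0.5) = -0.1185*q^4 + 1.6391*q^3 + 11.4042*q^2 - 8.7174*q + 1.18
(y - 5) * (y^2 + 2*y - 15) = y^3 - 3*y^2 - 25*y + 75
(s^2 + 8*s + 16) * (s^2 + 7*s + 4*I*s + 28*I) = s^4 + 15*s^3 + 4*I*s^3 + 72*s^2 + 60*I*s^2 + 112*s + 288*I*s + 448*I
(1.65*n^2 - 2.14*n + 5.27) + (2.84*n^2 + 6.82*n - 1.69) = 4.49*n^2 + 4.68*n + 3.58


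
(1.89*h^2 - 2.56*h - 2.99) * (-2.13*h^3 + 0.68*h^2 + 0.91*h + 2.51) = -4.0257*h^5 + 6.738*h^4 + 6.3478*h^3 + 0.381099999999999*h^2 - 9.1465*h - 7.5049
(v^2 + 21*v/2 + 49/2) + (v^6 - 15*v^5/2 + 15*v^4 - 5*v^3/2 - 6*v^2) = v^6 - 15*v^5/2 + 15*v^4 - 5*v^3/2 - 5*v^2 + 21*v/2 + 49/2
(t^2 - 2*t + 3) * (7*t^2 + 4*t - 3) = 7*t^4 - 10*t^3 + 10*t^2 + 18*t - 9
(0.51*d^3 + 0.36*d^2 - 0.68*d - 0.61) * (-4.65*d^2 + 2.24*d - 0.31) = -2.3715*d^5 - 0.5316*d^4 + 3.8103*d^3 + 1.2017*d^2 - 1.1556*d + 0.1891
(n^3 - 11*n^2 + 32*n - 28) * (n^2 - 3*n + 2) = n^5 - 14*n^4 + 67*n^3 - 146*n^2 + 148*n - 56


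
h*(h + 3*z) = h^2 + 3*h*z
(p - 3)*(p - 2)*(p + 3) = p^3 - 2*p^2 - 9*p + 18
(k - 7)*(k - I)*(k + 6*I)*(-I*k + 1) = -I*k^4 + 6*k^3 + 7*I*k^3 - 42*k^2 - I*k^2 + 6*k + 7*I*k - 42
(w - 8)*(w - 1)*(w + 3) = w^3 - 6*w^2 - 19*w + 24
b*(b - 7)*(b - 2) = b^3 - 9*b^2 + 14*b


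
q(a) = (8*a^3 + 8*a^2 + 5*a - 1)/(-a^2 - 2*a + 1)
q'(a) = (2*a + 2)*(8*a^3 + 8*a^2 + 5*a - 1)/(-a^2 - 2*a + 1)^2 + (24*a^2 + 16*a + 5)/(-a^2 - 2*a + 1)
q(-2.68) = 134.89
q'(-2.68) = 387.55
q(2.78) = -20.07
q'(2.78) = -6.77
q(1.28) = -11.03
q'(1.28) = -4.53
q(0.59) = -12.08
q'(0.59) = 29.56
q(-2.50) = 354.00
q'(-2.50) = 3788.00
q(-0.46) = -1.40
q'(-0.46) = 0.71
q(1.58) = -12.55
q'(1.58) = -5.47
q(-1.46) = -9.03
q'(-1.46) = 22.98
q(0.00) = -1.00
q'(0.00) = 3.00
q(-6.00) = 63.96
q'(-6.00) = -5.80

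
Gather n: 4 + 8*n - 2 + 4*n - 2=12*n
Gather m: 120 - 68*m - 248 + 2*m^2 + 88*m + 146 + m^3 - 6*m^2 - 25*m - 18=m^3 - 4*m^2 - 5*m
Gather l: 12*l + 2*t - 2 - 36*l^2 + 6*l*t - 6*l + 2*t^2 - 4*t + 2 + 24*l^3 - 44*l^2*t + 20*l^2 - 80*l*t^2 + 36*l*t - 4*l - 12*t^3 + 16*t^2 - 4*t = 24*l^3 + l^2*(-44*t - 16) + l*(-80*t^2 + 42*t + 2) - 12*t^3 + 18*t^2 - 6*t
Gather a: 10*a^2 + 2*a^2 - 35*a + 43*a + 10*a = 12*a^2 + 18*a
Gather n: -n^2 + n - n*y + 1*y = -n^2 + n*(1 - y) + y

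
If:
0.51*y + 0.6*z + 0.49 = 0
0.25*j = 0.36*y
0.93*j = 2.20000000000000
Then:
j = 2.37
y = 1.64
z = -2.21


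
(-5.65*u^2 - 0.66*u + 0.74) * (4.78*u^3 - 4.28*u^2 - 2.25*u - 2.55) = -27.007*u^5 + 21.0272*u^4 + 19.0745*u^3 + 12.7253*u^2 + 0.018*u - 1.887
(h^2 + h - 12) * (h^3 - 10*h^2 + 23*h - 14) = h^5 - 9*h^4 + h^3 + 129*h^2 - 290*h + 168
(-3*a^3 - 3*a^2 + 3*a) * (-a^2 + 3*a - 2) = 3*a^5 - 6*a^4 - 6*a^3 + 15*a^2 - 6*a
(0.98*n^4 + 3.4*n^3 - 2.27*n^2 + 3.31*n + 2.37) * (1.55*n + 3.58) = 1.519*n^5 + 8.7784*n^4 + 8.6535*n^3 - 2.9961*n^2 + 15.5233*n + 8.4846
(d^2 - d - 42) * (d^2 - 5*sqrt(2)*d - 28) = d^4 - 5*sqrt(2)*d^3 - d^3 - 70*d^2 + 5*sqrt(2)*d^2 + 28*d + 210*sqrt(2)*d + 1176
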